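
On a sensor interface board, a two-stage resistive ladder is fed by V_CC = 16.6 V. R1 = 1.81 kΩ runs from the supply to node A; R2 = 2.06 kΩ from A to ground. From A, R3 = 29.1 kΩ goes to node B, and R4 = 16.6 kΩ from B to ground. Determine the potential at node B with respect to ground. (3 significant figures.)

Looking into the second stage from A: R3 + R4 = 45.70 kΩ appears in parallel with R2.
R2 ‖ (R3+R4) = 1.971 kΩ.
So V_A = 16.6 × 0.5213 = 8.654 V.
V_B = V_A × 0.3632 = 3.143 V.

V_B ≈ 3.14 V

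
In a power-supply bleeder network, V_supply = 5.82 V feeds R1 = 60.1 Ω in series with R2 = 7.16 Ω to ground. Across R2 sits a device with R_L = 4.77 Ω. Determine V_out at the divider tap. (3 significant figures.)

R2 ‖ R_L = (7.16 × 4.77)/(7.16 + 4.77) = 2.863 Ω.
Voltage divider with the loaded lower leg: V_out = 5.82 × 2.863/(60.1 + 2.863) = 5.82 × 0.04547 = 0.2646 V.
(Unloaded it would be 0.620 V; the load pulls it down.)

V_out ≈ 0.265 V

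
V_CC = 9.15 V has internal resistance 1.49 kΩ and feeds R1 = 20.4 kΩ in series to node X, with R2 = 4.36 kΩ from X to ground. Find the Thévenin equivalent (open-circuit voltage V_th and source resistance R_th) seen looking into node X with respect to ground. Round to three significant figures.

V_th ≈ 1.52 V, R_th ≈ 3.64 kΩ

R1' = 1.49 + 20.4 = 21.89 kΩ (source resistance + R1).
V_th is the unloaded tap voltage: V_CC · R2/(R1'+R2) = 9.15 × 0.1661 = 1.520 V.
Zeroing V_CC shorts the top of R1' to ground, so R_th = R1' ‖ R2 = 3.636 kΩ.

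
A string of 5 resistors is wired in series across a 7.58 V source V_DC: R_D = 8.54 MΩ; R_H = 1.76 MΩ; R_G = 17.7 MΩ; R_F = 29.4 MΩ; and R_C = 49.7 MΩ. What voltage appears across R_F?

V ≈ 2.08 V

ΣR = 8.54 + 1.76 + 17.7 + 29.4 + 49.7 = 107.1 MΩ.
By the voltage-divider rule, V = 7.58 × 29.40/107.1 = 2.081 V.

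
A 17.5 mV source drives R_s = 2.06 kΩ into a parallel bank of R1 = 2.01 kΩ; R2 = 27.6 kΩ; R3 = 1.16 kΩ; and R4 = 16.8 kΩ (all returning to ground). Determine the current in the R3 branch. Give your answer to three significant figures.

Parallel bank: R_p = 1/(1/2.01 + 1/27.6 + 1/1.16 + 1/16.8) = 0.6871 kΩ.
V_A = 17.5 × 0.6871/2.747 = 4.377 mV.
Branch current I = V_A/R3 = 4.377/1.16 = 3.773 µA.

I ≈ 3.77 µA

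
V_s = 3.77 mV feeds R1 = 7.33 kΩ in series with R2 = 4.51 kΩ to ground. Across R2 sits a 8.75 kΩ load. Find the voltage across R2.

V_out ≈ 1.09 mV

R2 ‖ R_L = (4.51 × 8.75)/(4.51 + 8.75) = 2.976 kΩ.
Now apply the divider: V_out = 3.77 × 0.2888 = 1.089 mV.
(Unloaded it would be 1.44 mV; the load pulls it down.)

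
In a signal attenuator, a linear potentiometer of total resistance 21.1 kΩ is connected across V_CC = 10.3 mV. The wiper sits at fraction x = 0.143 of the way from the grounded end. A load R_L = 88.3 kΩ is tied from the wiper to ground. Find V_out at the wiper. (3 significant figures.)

The pot divides into 18.08 kΩ above the wiper and 3.017 kΩ below.
(x·R_p) ‖ R_L = 2.918 kΩ.
V_out = 10.3 × 2.918/(18.08 + 2.918) = 1.431 mV.
(Unloaded: V_out = x·V_CC = 1.47 mV.)

V_out ≈ 1.43 mV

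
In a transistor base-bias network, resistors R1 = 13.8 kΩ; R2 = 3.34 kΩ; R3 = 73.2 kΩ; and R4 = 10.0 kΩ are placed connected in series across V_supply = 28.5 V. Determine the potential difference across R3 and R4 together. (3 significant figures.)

V ≈ 23.6 V

Total series resistance ΣR = 13.8 + 3.34 + 73.2 + 10.0 = 100.3 kΩ.
R_{R3..R4} = 73.2 + 10.0 = 83.20 kΩ.
Voltage divider: V = V_supply · (83.20 / 100.3) = 28.5 × 0.8292 = 23.63 V.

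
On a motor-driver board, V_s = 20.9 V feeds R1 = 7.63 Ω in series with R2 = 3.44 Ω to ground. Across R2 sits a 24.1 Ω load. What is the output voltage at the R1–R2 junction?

R2 ‖ R_L = (3.44 × 24.1)/(3.44 + 24.1) = 3.010 Ω.
Voltage divider with the loaded lower leg: V_out = 20.9 × 3.010/(7.63 + 3.010) = 20.9 × 0.2829 = 5.913 V.
(Unloaded it would be 6.49 V; the load pulls it down.)

V_out ≈ 5.91 V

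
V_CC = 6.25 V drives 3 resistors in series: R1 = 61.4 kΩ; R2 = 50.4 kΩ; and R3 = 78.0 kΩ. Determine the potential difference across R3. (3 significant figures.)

V ≈ 2.57 V

ΣR = 61.4 + 50.4 + 78.0 = 189.8 kΩ.
Voltage divider: V = V_CC · (78.00 / 189.8) = 6.25 × 0.4110 = 2.568 V.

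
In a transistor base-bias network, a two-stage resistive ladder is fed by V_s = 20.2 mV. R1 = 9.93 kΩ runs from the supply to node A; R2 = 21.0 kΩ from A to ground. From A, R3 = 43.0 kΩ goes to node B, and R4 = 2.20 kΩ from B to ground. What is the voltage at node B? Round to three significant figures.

The second stage (R3 + R4 = 45.20 kΩ) loads node A in parallel with R2.
Effective lower resistance at A: R2 ‖ 45.20 = 14.34 kΩ.
So V_A = 20.2 × 0.5908 = 11.93 mV.
Then the unloaded second divider: V_B = V_A × R4/(R3+R4) = 11.93 × 0.04867 = 0.5809 mV.

V_B ≈ 0.581 mV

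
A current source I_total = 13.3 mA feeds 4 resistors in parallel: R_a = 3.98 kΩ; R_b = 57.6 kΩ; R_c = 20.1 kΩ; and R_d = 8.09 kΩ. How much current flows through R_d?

ΣG = 1/3.98 + 1/57.6 + 1/20.1 + 1/8.09 = 0.4420.
By the current-divider rule, I = I_total · G_k/ΣG = 13.3 × 0.2797 = 3.720 mA.

I ≈ 3.72 mA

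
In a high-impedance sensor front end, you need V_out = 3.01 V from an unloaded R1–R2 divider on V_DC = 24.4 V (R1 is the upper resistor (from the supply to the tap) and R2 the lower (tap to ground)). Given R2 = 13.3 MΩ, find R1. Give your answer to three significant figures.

V_out/V_DC = R2/(R1+R2) = 0.1234.
So R1 = R2 · (V_DC/V_out − 1) = 13.3 × (24.4/3.01 − 1) = 13.3 × 7.106 = 94.51 MΩ.

R1 ≈ 94.5 MΩ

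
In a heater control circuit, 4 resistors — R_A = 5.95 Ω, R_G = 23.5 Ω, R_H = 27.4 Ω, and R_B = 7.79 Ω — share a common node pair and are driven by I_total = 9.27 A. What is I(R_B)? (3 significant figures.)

Total conductance ΣG = 1/5.95 + 1/23.5 + 1/27.4 + 1/7.79 = 0.3755 (units of 1/Ω).
R_B takes the fraction G_k/ΣG = 0.1284/0.3755 = 0.3419, so I = 9.27 × 0.3419 = 3.169 A.

I ≈ 3.17 A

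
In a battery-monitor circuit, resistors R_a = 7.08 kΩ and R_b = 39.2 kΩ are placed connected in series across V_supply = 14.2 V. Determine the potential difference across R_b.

Series total: ΣR = 7.08 + 39.2 = 46.28 kΩ.
By the voltage-divider rule, V = 14.2 × 39.20/46.28 = 12.03 V.

V ≈ 12.0 V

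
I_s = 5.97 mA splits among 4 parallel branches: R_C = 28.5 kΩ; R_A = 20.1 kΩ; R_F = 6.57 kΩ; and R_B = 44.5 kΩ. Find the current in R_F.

Total conductance ΣG = 1/28.5 + 1/20.1 + 1/6.57 + 1/44.5 = 0.2595 (units of 1/kΩ).
R_F takes the fraction G_k/ΣG = 0.1522/0.2595 = 0.5865, so I = 5.97 × 0.5865 = 3.501 mA.

I ≈ 3.50 mA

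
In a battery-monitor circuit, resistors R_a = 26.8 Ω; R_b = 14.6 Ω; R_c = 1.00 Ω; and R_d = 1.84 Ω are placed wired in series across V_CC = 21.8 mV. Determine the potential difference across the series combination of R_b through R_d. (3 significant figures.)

ΣR = 26.8 + 14.6 + 1.00 + 1.84 = 44.24 Ω.
R_{R_b..R_d} = 14.6 + 1.00 + 1.84 = 17.44 Ω.
V = V_CC · R/ΣR = 21.8 × 0.3942 = 8.594 mV.

V ≈ 8.59 mV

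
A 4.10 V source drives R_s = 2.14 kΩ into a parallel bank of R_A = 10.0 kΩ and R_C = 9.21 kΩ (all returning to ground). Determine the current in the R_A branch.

I ≈ 0.283 mA

Combine the parallel branches: R_p = (1/10.0 + 1/9.21)⁻¹ = 4.794 kΩ.
V_A by voltage divider: V_A = 4.10 × 4.794/(2.14 + 4.794) = 2.835 V.
Branch current I = V_A/R_A = 2.835/10.0 = 0.2835 mA.
(Equivalently: I_total = 0.5913 mA, then current-divider fraction G_k/ΣG = 0.4794.)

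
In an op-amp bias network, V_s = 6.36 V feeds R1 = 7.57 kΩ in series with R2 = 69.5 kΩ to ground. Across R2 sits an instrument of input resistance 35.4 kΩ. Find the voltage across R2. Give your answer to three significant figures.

R2 ‖ R_L = (69.5 × 35.4)/(69.5 + 35.4) = 23.45 kΩ.
Then V_out = V_s · R2'/(R1 + R2') = 6.36 × 23.45/31.02 = 4.808 V.

V_out ≈ 4.81 V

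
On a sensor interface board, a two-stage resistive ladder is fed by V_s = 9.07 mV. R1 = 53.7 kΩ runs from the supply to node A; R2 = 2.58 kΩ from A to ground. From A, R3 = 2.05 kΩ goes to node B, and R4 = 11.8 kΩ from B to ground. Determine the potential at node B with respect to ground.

The second stage (R3 + R4 = 13.85 kΩ) loads node A in parallel with R2.
R2 ‖ (R3+R4) = 2.175 kΩ.
First divider: V_A = V_s · 2.175/(53.7 + 2.175) = 0.3530 mV.
Stage 2 is unloaded, so V_B = V_A · R4/(R3+R4) = 0.3530 × 11.8/13.85 = 0.3008 mV.

V_B ≈ 0.301 mV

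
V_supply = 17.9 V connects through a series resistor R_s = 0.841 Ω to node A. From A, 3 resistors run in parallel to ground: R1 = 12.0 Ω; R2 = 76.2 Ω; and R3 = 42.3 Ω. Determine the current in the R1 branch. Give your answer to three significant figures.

I ≈ 1.35 A

Combine the parallel branches: R_p = (1/12.0 + 1/76.2 + 1/42.3)⁻¹ = 8.327 Ω.
V_A by voltage divider: V_A = 17.9 × 8.327/(0.841 + 8.327) = 16.26 V.
I(R1) = V_A / R1 = 16.26/12.0 = 1.355 A.
(Check via current divider: I_total = 1.953 A; share G_k/ΣG = 0.6939 → same result.)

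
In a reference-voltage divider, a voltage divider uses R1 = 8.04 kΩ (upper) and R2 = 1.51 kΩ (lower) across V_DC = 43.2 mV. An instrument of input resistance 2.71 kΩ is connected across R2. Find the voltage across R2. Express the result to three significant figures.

First combine the lower leg with the load: R2 ‖ R_L = 0.9697 kΩ.
Then V_out = V_DC · R2'/(R1 + R2') = 43.2 × 0.9697/9.010 = 4.650 mV.
(Unloaded it would be 6.83 mV; the load pulls it down.)

V_out ≈ 4.65 mV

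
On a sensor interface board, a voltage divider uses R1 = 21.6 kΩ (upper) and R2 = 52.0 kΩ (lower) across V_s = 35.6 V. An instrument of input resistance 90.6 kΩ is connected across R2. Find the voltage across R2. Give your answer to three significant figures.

First combine the lower leg with the load: R2 ‖ R_L = 33.04 kΩ.
Then V_out = V_s · R2'/(R1 + R2') = 35.6 × 33.04/54.64 = 21.53 V.

V_out ≈ 21.5 V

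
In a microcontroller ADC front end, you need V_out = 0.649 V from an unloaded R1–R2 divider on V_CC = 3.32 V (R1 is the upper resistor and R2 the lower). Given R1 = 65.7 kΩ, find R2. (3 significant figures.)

Required fraction k = V_out/V_CC = 0.1955.
Rearranging, R2 = R1·k/(1−k) = 65.7 × 0.2430 = 15.96 kΩ.

R2 ≈ 16.0 kΩ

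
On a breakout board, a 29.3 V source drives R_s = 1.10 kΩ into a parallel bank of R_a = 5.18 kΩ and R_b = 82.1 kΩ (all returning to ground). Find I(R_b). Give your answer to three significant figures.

I ≈ 0.291 mA

Combine the parallel branches: R_p = (1/5.18 + 1/82.1)⁻¹ = 4.873 kΩ.
V_A by voltage divider: V_A = 29.3 × 4.873/(1.10 + 4.873) = 23.90 V.
Branch current I = V_A/R_b = 23.90/82.1 = 0.2912 mA.
(Check via current divider: I_total = 4.906 mA; share G_k/ΣG = 0.05935 → same result.)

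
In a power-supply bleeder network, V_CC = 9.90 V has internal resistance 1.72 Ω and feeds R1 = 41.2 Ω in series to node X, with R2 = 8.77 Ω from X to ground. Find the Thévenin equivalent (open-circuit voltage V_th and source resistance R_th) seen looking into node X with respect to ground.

V_th ≈ 1.68 V, R_th ≈ 7.28 Ω

R1' = 1.72 + 41.2 = 42.92 Ω (source resistance + R1).
V_th is the unloaded tap voltage: V_CC · R2/(R1'+R2) = 9.90 × 0.1697 = 1.680 V.
Zeroing V_CC shorts the top of R1' to ground, so R_th = R1' ‖ R2 = 7.282 Ω.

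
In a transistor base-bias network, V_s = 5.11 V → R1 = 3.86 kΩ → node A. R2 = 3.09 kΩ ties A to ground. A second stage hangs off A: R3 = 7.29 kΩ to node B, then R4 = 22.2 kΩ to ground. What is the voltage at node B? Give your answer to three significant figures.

V_B ≈ 1.62 V

The second stage (R3 + R4 = 29.49 kΩ) loads node A in parallel with R2.
R2 ‖ (R3+R4) = 2.797 kΩ.
V_A = 5.11 × 2.797/(3.86 + 2.797) = 2.147 V.
Stage 2 is unloaded, so V_B = V_A · R4/(R3+R4) = 2.147 × 22.2/29.49 = 1.616 V.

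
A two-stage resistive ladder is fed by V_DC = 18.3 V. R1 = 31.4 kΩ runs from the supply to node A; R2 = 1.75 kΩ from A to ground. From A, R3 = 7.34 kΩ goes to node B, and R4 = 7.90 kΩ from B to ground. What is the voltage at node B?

V_B ≈ 0.452 V

Node A sees R2 in parallel with the series input of stage 2, R3 + R4 = 15.24 kΩ.
Effective lower resistance at A: R2 ‖ 15.24 = 1.570 kΩ.
First divider: V_A = V_DC · 1.570/(31.4 + 1.570) = 0.8713 V.
Stage 2 is unloaded, so V_B = V_A · R4/(R3+R4) = 0.8713 × 7.90/15.24 = 0.4517 V.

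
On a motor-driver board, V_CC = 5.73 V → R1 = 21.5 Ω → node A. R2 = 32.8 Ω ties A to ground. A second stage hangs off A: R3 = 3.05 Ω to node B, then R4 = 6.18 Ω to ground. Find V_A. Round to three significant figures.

V_A ≈ 1.44 V

Node A sees R2 in parallel with the series input of stage 2, R3 + R4 = 9.230 Ω.
R2 ‖ (R3+R4) = 7.203 Ω.
V_A = 5.73 × 7.203/(21.5 + 7.203) = 1.438 V.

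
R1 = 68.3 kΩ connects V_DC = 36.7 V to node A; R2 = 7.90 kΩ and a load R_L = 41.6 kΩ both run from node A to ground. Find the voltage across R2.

V_out ≈ 3.25 V

R2 ‖ R_L = (7.90 × 41.6)/(7.90 + 41.6) = 6.639 kΩ.
Voltage divider with the loaded lower leg: V_out = 36.7 × 6.639/(68.3 + 6.639) = 36.7 × 0.08859 = 3.251 V.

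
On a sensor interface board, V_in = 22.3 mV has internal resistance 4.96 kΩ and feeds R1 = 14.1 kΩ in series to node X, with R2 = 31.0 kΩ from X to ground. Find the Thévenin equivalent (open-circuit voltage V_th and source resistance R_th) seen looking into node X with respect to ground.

V_th ≈ 13.8 mV, R_th ≈ 11.8 kΩ

R1' = 4.96 + 14.1 = 19.06 kΩ (source resistance + R1).
V_th is the unloaded tap voltage: V_in · R2/(R1'+R2) = 22.3 × 0.6193 = 13.81 mV.
With V_in suppressed (replaced by a short), R_th = R1' ‖ R2 = (19.06 × 31.0)/(19.06 + 31.0) = 11.80 kΩ.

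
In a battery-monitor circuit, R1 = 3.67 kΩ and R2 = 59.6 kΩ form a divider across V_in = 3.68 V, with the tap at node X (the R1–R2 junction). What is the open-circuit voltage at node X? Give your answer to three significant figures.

V_th is the unloaded tap voltage: V_in · R2/(R1+R2) = 3.68 × 0.9420 = 3.467 V.

V_th ≈ 3.47 V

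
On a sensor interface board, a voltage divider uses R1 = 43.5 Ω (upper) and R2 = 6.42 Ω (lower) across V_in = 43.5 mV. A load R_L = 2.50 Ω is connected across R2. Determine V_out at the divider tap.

V_out ≈ 1.73 mV

R2 ‖ R_L = (6.42 × 2.50)/(6.42 + 2.50) = 1.799 Ω.
Then V_out = V_in · R2'/(R1 + R2') = 43.5 × 1.799/45.30 = 1.728 mV.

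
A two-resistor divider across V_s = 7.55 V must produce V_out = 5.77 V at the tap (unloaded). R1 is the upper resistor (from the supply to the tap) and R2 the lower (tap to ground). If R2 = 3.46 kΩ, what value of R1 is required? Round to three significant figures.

R1 ≈ 1.07 kΩ

Required fraction k = V_out/V_s = 0.7642.
R1 = R2·(1/k − 1) = 3.46 × 0.3085 = 1.067 kΩ.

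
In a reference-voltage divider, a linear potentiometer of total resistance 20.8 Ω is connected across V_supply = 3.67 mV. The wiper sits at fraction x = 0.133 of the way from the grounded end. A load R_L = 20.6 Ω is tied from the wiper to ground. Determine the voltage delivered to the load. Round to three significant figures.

V_out ≈ 0.437 mV

The pot divides into 18.03 Ω above the wiper and 2.766 Ω below.
R_L loads the lower segment: effective lower R = 2.439 Ω.
V_out = 3.67 × 2.439/(18.03 + 2.439) = 0.4372 mV.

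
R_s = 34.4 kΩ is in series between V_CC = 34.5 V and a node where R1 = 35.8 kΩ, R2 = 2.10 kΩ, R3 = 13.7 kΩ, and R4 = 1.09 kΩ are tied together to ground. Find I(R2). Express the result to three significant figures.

I ≈ 0.313 mA

Combine the parallel branches: R_p = (1/35.8 + 1/2.10 + 1/13.7 + 1/1.09)⁻¹ = 0.6691 kΩ.
Node voltage V_A = V_CC · R_p/(R_s + R_p) = 34.5 × 0.01908 = 0.6582 V.
Branch current I = V_A/R2 = 0.6582/2.10 = 0.3134 mA.
(Equivalently: I_total = 0.9838 mA, then current-divider fraction G_k/ΣG = 0.3186.)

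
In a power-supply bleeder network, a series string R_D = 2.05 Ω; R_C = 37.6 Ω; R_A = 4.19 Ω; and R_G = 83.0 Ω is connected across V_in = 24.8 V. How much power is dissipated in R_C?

Series current I = V_in/ΣR = 24.8/126.8 = 0.1955 A.
P(R_C) = I²·R_C = (0.1955)² × 37.6 = 1.437 W.

P ≈ 1.44 W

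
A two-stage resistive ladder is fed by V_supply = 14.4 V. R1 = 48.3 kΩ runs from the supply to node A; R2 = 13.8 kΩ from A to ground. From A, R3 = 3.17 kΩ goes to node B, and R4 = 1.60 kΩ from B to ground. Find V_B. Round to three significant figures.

The second stage (R3 + R4 = 4.770 kΩ) loads node A in parallel with R2.
R2 ‖ (R3+R4) = 3.545 kΩ.
First divider: V_A = V_supply · 3.545/(48.3 + 3.545) = 0.9846 V.
Then the unloaded second divider: V_B = V_A × R4/(R3+R4) = 0.9846 × 0.3354 = 0.3303 V.

V_B ≈ 0.330 V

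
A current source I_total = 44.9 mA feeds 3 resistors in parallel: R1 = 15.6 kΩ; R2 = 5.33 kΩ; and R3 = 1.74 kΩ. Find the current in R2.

Conductances: ΣG = 1/15.6 + 1/5.33 + 1/1.74 = 0.8264 (1/kΩ).
Current divider: I(R2) = I_total · G_k/ΣG = 44.9 × (0.1876/0.8264) = 44.9 × 0.2270 = 10.19 mA.

I ≈ 10.2 mA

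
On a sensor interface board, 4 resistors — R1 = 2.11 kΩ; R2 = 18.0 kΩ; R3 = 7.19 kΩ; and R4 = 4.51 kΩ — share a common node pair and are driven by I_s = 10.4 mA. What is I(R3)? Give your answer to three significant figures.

Conductances: ΣG = 1/2.11 + 1/18.0 + 1/7.19 + 1/4.51 = 0.8903 (1/kΩ).
Current divider: I(R3) = I_s · G_k/ΣG = 10.4 × (0.1391/0.8903) = 10.4 × 0.1562 = 1.625 mA.

I ≈ 1.62 mA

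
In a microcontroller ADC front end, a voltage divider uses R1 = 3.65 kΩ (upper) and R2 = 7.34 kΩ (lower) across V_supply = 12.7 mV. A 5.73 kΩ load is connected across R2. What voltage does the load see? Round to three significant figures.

V_out ≈ 5.95 mV

The load sits in parallel with R2, giving an effective lower resistance R2' = R2·R_L/(R2+R_L) = 3.218 kΩ.
Then V_out = V_supply · R2'/(R1 + R2') = 12.7 × 3.218/6.868 = 5.951 mV.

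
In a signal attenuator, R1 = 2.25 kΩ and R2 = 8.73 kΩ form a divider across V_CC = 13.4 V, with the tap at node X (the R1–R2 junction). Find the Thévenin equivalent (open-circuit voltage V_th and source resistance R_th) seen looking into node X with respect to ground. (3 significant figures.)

With X open, the divider is unloaded: V_th = 13.4 × 8.73/10.98 = 10.65 V.
With V_CC suppressed (replaced by a short), R_th = R1 ‖ R2 = (2.250 × 8.73)/(2.250 + 8.73) = 1.789 kΩ.

V_th ≈ 10.7 V, R_th ≈ 1.79 kΩ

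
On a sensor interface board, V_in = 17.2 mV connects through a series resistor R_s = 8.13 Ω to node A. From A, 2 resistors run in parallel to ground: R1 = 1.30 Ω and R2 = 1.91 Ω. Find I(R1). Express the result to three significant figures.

Equivalent of the parallel group: R_p = 0.7735 Ω.
V_A = 17.2 × 0.7735/8.904 = 1.494 mV.
I(R1) = V_A / R1 = 1.494/1.30 = 1.149 mA.

I ≈ 1.15 mA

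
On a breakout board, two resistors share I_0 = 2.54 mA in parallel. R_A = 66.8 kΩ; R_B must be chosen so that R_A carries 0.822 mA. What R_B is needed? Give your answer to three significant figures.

Two-branch current divider: I_A = I_0 · R_B/(R_A + R_B).
With f = 0.3236, R_B = R_A · f/(1−f) = 66.8 × 0.4785 = 31.96 kΩ.

R_B ≈ 32.0 kΩ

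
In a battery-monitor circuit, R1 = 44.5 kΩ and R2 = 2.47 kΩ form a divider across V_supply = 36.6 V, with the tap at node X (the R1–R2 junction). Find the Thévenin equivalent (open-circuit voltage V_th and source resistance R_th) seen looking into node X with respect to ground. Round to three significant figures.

Open-circuit (no load on X): V_th = V_supply · R2/(R1 + R2) = 36.6 × 2.47/(44.50 + 2.47) = 1.925 V.
Zeroing V_supply shorts the top of R1 to ground, so R_th = R1 ‖ R2 = 2.340 kΩ.

V_th ≈ 1.92 V, R_th ≈ 2.34 kΩ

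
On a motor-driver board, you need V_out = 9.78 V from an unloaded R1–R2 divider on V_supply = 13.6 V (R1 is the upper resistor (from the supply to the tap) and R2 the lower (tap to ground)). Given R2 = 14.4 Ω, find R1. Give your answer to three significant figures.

R1 ≈ 5.62 Ω

The divider ratio is R2/(R1+R2) = 9.78/13.6 = 0.7191.
So R1 = R2 · (V_supply/V_out − 1) = 14.4 × (13.6/9.78 − 1) = 14.4 × 0.3906 = 5.625 Ω.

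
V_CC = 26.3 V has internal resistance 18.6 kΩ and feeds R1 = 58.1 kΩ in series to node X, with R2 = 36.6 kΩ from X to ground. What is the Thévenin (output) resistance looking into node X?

R_th ≈ 24.8 kΩ

R1' = 18.6 + 58.1 = 76.70 kΩ (source resistance + R1).
Zeroing V_CC shorts the top of R1' to ground, so R_th = R1' ‖ R2 = 24.78 kΩ.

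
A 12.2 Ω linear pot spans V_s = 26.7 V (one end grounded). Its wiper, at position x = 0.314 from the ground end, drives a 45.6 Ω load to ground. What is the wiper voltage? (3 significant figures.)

Lower segment x·R_p = 3.831 Ω; upper segment (1−x)·R_p = 8.369 Ω.
(x·R_p) ‖ R_L = 3.534 Ω.
Loaded-divider output: V_out = 26.7 × 0.2969 = 7.927 V.

V_out ≈ 7.93 V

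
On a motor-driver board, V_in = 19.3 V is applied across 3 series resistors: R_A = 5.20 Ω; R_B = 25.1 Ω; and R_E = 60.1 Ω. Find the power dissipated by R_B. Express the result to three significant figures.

P ≈ 1.14 W

ΣR = 90.40 Ω → I = 19.3/90.40 = 0.2135 A.
P(R_B) = I²·R_B = (0.2135)² × 25.1 = 1.144 W.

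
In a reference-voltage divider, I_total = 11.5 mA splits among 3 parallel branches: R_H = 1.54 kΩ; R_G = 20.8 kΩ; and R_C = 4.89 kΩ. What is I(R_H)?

Conductances: ΣG = 1/1.54 + 1/20.8 + 1/4.89 = 0.9019 (1/kΩ).
Current divider: I(R_H) = I_total · G_k/ΣG = 11.5 × (0.6494/0.9019) = 11.5 × 0.7200 = 8.280 mA.

I ≈ 8.28 mA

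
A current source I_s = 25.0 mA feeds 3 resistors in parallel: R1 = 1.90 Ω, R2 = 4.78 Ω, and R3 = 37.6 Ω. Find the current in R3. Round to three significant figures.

I ≈ 0.872 mA

Total conductance ΣG = 1/1.90 + 1/4.78 + 1/37.6 = 0.7621 (units of 1/Ω).
R3 takes the fraction G_k/ΣG = 0.02660/0.7621 = 0.03490, so I = 25.0 × 0.03490 = 0.8724 mA.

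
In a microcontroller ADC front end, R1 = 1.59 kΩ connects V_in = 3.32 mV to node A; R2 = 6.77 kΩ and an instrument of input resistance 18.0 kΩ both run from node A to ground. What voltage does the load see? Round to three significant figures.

R2 ‖ R_L = (6.77 × 18.0)/(6.77 + 18.0) = 4.920 kΩ.
Voltage divider with the loaded lower leg: V_out = 3.32 × 4.920/(1.59 + 4.920) = 3.32 × 0.7557 = 2.509 mV.

V_out ≈ 2.51 mV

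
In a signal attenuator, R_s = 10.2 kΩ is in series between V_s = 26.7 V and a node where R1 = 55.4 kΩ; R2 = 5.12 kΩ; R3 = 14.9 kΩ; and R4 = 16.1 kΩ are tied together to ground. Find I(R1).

Parallel bank: R_p = 1/(1/55.4 + 1/5.12 + 1/14.9 + 1/16.1) = 2.919 kΩ.
V_A by voltage divider: V_A = 26.7 × 2.919/(10.2 + 2.919) = 5.941 V.
Branch current I = V_A/R1 = 5.941/55.4 = 0.1072 mA.

I ≈ 0.107 mA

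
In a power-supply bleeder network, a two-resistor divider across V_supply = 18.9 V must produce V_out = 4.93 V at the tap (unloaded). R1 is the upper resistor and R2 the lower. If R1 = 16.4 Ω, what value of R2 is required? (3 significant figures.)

R2 ≈ 5.79 Ω

Required fraction k = V_out/V_supply = 0.2608.
So R2 = R1 · V_out/(V_supply − V_out) = 16.4 × 4.93/(18.9 − 4.93) = 16.4 × 0.3529 = 5.788 Ω.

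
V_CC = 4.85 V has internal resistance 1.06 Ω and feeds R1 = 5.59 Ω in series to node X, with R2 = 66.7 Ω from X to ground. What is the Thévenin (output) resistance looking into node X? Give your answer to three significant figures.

R1' = 1.06 + 5.59 = 6.650 Ω (source resistance + R1).
Zeroing V_CC shorts the top of R1' to ground, so R_th = R1' ‖ R2 = 6.047 Ω.

R_th ≈ 6.05 Ω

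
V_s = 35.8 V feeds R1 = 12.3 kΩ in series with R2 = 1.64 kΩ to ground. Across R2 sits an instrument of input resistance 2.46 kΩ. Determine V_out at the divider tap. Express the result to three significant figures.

The load sits in parallel with R2, giving an effective lower resistance R2' = R2·R_L/(R2+R_L) = 0.9840 kΩ.
Voltage divider with the loaded lower leg: V_out = 35.8 × 0.9840/(12.3 + 0.9840) = 35.8 × 0.07407 = 2.652 V.

V_out ≈ 2.65 V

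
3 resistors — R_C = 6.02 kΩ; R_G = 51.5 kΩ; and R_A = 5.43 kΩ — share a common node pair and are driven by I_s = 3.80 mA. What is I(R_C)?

Conductances: ΣG = 1/6.02 + 1/51.5 + 1/5.43 = 0.3697 (1/kΩ).
Current divider: I(R_C) = I_s · G_k/ΣG = 3.80 × (0.1661/0.3697) = 3.80 × 0.4493 = 1.707 mA.

I ≈ 1.71 mA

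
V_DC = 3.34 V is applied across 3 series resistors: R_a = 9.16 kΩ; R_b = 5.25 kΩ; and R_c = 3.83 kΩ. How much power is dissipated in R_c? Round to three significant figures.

The common current is I = 3.34/18.24 = 0.1831 mA.
P(R_c) = I²·R_c = (0.1831)² × 3.83 = 0.1284 mW.

P ≈ 0.128 mW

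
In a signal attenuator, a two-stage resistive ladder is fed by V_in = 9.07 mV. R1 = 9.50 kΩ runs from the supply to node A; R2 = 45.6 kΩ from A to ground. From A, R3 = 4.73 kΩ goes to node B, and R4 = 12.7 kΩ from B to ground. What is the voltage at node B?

Node A sees R2 in parallel with the series input of stage 2, R3 + R4 = 17.43 kΩ.
Effective lower resistance at A: R2 ‖ 17.43 = 12.61 kΩ.
So V_A = 9.07 × 0.5703 = 5.173 mV.
Then the unloaded second divider: V_B = V_A × R4/(R3+R4) = 5.173 × 0.7286 = 3.769 mV.

V_B ≈ 3.77 mV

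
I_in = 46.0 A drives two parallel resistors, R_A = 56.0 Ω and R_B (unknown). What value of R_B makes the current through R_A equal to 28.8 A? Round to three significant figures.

R_B ≈ 93.8 Ω

The fraction through R_A equals R_B/(R_A+R_B).
With f = 0.6261, R_B = R_A · f/(1−f) = 56.0 × 1.674 = 93.77 Ω.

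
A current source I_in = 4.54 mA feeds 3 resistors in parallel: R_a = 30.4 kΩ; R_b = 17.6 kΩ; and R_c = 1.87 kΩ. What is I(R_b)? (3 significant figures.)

Conductances: ΣG = 1/30.4 + 1/17.6 + 1/1.87 = 0.6245 (1/kΩ).
R_b takes the fraction G_k/ΣG = 0.05682/0.6245 = 0.09099, so I = 4.54 × 0.09099 = 0.4131 mA.

I ≈ 0.413 mA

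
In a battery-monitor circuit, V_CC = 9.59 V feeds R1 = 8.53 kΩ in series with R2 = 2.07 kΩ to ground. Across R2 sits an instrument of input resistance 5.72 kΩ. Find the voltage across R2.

First combine the lower leg with the load: R2 ‖ R_L = 1.520 kΩ.
Then V_out = V_CC · R2'/(R1 + R2') = 9.59 × 1.520/10.05 = 1.450 V.
(Unloaded it would be 1.87 V; the load pulls it down.)

V_out ≈ 1.45 V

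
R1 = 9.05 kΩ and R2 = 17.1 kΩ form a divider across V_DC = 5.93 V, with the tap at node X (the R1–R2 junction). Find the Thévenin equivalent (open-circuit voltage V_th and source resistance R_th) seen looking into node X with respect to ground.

With X open, the divider is unloaded: V_th = 5.93 × 17.1/26.15 = 3.878 V.
Looking into X with the source shorted: R_th = R1·R2/(R1+R2) = 9.050 × 17.1/26.15 = 5.918 kΩ.

V_th ≈ 3.88 V, R_th ≈ 5.92 kΩ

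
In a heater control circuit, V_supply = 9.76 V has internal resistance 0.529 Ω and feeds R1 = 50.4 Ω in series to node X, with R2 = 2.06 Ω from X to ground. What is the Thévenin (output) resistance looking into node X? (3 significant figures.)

R1' = 0.529 + 50.4 = 50.93 Ω (source resistance + R1).
Looking into X with the source shorted: R_th = R1'·R2/(R1'+R2) = 50.93 × 2.06/52.99 = 1.980 Ω.

R_th ≈ 1.98 Ω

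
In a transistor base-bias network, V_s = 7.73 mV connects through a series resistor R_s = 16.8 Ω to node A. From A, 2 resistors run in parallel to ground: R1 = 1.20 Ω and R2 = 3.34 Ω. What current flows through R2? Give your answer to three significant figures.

I ≈ 0.116 mA

Equivalent of the parallel group: R_p = 0.8828 Ω.
Node voltage V_A = V_s · R_p/(R_s + R_p) = 7.73 × 0.04993 = 0.3859 mV.
I(R2) = V_A / R2 = 0.3859/3.34 = 0.1155 mA.
(Equivalently: I_total = 0.4371 mA, then current-divider fraction G_k/ΣG = 0.2643.)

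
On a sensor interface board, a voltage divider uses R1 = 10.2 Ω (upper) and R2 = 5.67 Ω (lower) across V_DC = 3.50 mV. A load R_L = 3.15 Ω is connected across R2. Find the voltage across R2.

First combine the lower leg with the load: R2 ‖ R_L = 2.025 Ω.
Now apply the divider: V_out = 3.50 × 0.1656 = 0.5798 mV.

V_out ≈ 0.580 mV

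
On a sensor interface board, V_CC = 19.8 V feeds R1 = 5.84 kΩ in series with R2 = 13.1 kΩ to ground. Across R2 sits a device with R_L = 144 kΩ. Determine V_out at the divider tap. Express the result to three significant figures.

V_out ≈ 13.3 V

R2 ‖ R_L = (13.1 × 144)/(13.1 + 144) = 12.01 kΩ.
Voltage divider with the loaded lower leg: V_out = 19.8 × 12.01/(5.84 + 12.01) = 19.8 × 0.6728 = 13.32 V.
(Unloaded it would be 13.7 V; the load pulls it down.)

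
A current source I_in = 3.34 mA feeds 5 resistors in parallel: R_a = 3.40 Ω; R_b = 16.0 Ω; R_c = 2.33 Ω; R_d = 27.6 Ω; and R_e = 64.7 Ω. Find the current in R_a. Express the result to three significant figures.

Total conductance ΣG = 1/3.40 + 1/16.0 + 1/2.33 + 1/27.6 + 1/64.7 = 0.8375 (units of 1/Ω).
Current divider: I(R_a) = I_in · G_k/ΣG = 3.34 × (0.2941/0.8375) = 3.34 × 0.3512 = 1.173 mA.

I ≈ 1.17 mA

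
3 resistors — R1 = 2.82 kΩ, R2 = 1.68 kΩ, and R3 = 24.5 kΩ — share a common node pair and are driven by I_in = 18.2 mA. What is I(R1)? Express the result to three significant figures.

I ≈ 6.51 mA

Conductances: ΣG = 1/2.82 + 1/1.68 + 1/24.5 = 0.9907 (1/kΩ).
R1 takes the fraction G_k/ΣG = 0.3546/0.9907 = 0.3580, so I = 18.2 × 0.3580 = 6.515 mA.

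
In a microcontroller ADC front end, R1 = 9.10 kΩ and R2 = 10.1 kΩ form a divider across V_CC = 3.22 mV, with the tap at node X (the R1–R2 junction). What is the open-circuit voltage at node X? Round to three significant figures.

With X open, the divider is unloaded: V_th = 3.22 × 10.1/19.20 = 1.694 mV.

V_th ≈ 1.69 mV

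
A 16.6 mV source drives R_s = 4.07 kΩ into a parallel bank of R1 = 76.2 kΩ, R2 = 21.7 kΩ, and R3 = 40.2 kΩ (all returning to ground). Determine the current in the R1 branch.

Equivalent of the parallel group: R_p = 11.89 kΩ.
V_A by voltage divider: V_A = 16.6 × 11.89/(4.07 + 11.89) = 12.37 mV.
Branch current I = V_A/R1 = 12.37/76.2 = 0.1623 µA.
(Equivalently: I_total = 1.040 µA, then current-divider fraction G_k/ΣG = 0.1561.)

I ≈ 0.162 µA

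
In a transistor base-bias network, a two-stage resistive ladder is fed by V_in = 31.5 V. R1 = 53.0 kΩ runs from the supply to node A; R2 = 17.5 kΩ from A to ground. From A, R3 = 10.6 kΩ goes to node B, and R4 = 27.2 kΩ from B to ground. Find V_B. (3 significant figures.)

V_B ≈ 4.17 V

Looking into the second stage from A: R3 + R4 = 37.80 kΩ appears in parallel with R2.
Effective lower resistance at A: R2 ‖ 37.80 = 11.96 kΩ.
V_A = 31.5 × 11.96/(53.0 + 11.96) = 5.800 V.
Then the unloaded second divider: V_B = V_A × R4/(R3+R4) = 5.800 × 0.7196 = 4.174 V.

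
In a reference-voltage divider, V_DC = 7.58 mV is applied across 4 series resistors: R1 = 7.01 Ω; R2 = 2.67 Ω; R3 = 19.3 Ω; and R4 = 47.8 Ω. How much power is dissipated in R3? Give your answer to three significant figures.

P ≈ 0.188 µW

Series current I = V_DC/ΣR = 7.58/76.78 = 0.09872 mA.
P = I²R = 0.009746 × 19.3 = 0.1881 µW.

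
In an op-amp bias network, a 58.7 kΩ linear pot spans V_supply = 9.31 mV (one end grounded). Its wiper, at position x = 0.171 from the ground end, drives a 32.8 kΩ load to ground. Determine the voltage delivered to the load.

The pot divides into 48.66 kΩ above the wiper and 10.04 kΩ below.
(x·R_p) ‖ R_L = 7.686 kΩ.
V_out = 9.31 × 7.686/(48.66 + 7.686) = 1.270 mV.

V_out ≈ 1.27 mV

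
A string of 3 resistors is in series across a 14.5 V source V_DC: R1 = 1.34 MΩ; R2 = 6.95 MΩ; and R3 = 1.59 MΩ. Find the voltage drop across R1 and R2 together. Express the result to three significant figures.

V ≈ 12.2 V

ΣR = 1.34 + 6.95 + 1.59 = 9.880 MΩ.
R_{R1..R2} = 1.34 + 6.95 = 8.290 MΩ.
V = V_DC · R/ΣR = 14.5 × 0.8391 = 12.17 V.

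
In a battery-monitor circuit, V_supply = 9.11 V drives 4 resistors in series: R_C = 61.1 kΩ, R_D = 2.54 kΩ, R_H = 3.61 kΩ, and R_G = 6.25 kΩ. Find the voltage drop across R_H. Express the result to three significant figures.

Series total: ΣR = 61.1 + 2.54 + 3.61 + 6.25 = 73.50 kΩ.
V = V_supply · R/ΣR = 9.11 × 0.04912 = 0.4474 V.

V ≈ 0.447 V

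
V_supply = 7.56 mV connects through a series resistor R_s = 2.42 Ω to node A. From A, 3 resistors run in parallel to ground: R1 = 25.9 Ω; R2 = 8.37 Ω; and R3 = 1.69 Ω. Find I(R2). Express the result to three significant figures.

I ≈ 0.321 mA

Parallel bank: R_p = 1/(1/25.9 + 1/8.37 + 1/1.69) = 1.334 Ω.
V_A by voltage divider: V_A = 7.56 × 1.334/(2.42 + 1.334) = 2.686 mV.
Branch current I = V_A/R2 = 2.686/8.37 = 0.3209 mA.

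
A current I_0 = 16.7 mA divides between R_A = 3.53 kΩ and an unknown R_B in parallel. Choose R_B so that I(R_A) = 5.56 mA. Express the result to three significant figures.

R_B ≈ 1.76 kΩ

Two-branch current divider: I_A = I_0 · R_B/(R_A + R_B).
5.56/16.7 = R_B/(R_A + R_B) → R_B = R_A · (0.3329)/(1 − 0.3329) = 3.53 × 0.4991 = 1.762 kΩ.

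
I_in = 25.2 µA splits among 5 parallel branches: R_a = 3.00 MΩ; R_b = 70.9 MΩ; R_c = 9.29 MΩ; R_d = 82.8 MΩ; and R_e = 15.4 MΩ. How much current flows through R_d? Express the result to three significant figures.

I ≈ 0.572 µA

Total conductance ΣG = 1/3.00 + 1/70.9 + 1/9.29 + 1/82.8 + 1/15.4 = 0.5321 (units of 1/MΩ).
By the current-divider rule, I = I_in · G_k/ΣG = 25.2 × 0.02270 = 0.5720 µA.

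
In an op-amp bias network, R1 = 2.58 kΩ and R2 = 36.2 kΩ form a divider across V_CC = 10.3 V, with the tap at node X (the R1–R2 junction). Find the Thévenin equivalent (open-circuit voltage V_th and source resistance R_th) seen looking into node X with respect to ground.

V_th ≈ 9.61 V, R_th ≈ 2.41 kΩ

V_th is the unloaded tap voltage: V_CC · R2/(R1+R2) = 10.3 × 0.9335 = 9.615 V.
With V_CC suppressed (replaced by a short), R_th = R1 ‖ R2 = (2.580 × 36.2)/(2.580 + 36.2) = 2.408 kΩ.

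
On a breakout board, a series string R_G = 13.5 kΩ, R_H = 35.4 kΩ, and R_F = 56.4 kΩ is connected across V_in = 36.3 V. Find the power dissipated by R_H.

The common current is I = 36.3/105.3 = 0.3447 mA.
V(R_H) = I·R = 12.20 V; P = V·I = 12.20 × 0.3447 = 4.207 mW.

P ≈ 4.21 mW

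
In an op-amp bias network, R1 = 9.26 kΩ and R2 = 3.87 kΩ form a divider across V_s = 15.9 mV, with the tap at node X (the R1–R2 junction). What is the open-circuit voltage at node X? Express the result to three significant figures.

V_th ≈ 4.69 mV

With X open, the divider is unloaded: V_th = 15.9 × 3.87/13.13 = 4.686 mV.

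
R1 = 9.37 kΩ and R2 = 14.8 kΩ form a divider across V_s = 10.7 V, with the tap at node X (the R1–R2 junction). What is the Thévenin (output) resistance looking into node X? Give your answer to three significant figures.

Zeroing V_s shorts the top of R1 to ground, so R_th = R1 ‖ R2 = 5.738 kΩ.

R_th ≈ 5.74 kΩ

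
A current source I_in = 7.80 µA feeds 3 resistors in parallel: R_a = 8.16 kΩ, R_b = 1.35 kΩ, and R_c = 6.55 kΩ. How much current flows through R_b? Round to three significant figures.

Conductances: ΣG = 1/8.16 + 1/1.35 + 1/6.55 = 1.016 (1/kΩ).
R_b takes the fraction G_k/ΣG = 0.7407/1.016 = 0.7291, so I = 7.80 × 0.7291 = 5.687 µA.

I ≈ 5.69 µA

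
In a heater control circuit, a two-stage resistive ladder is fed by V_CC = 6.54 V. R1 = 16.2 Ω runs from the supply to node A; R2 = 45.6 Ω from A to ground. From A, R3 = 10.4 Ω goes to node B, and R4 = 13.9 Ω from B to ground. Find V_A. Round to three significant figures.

V_A ≈ 3.23 V

Node A sees R2 in parallel with the series input of stage 2, R3 + R4 = 24.30 Ω.
Effective lower resistance at A: R2 ‖ 24.30 = 15.85 Ω.
So V_A = 6.54 × 0.4946 = 3.235 V.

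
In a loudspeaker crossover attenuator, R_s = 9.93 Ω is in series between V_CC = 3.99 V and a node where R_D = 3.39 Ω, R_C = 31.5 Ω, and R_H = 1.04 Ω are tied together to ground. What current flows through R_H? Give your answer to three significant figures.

Equivalent of the parallel group: R_p = 0.7762 Ω.
Node voltage V_A = V_CC · R_p/(R_s + R_p) = 3.99 × 0.07250 = 0.2893 V.
I(R_H) = V_A / R_H = 0.2893/1.04 = 0.2782 A.

I ≈ 0.278 A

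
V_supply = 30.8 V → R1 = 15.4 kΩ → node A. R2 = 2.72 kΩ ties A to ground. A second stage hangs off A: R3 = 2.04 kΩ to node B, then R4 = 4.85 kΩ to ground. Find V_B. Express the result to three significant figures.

V_B ≈ 2.44 V

Node A sees R2 in parallel with the series input of stage 2, R3 + R4 = 6.890 kΩ.
Effective lower resistance at A: R2 ‖ 6.890 = 1.950 kΩ.
So V_A = 30.8 × 0.1124 = 3.462 V.
V_B = V_A × 0.7039 = 2.437 V.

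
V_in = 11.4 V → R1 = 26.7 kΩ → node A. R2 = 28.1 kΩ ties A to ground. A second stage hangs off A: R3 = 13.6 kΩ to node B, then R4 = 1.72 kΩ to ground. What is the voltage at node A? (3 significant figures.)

V_A ≈ 3.09 V

Looking into the second stage from A: R3 + R4 = 15.32 kΩ appears in parallel with R2.
R2 ‖ (R3+R4) = 9.915 kΩ.
First divider: V_A = V_in · 9.915/(26.7 + 9.915) = 3.087 V.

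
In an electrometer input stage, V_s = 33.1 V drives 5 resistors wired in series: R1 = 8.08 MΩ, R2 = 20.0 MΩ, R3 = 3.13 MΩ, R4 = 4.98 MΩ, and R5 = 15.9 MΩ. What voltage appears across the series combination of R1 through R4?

V ≈ 23.0 V

Total series resistance ΣR = 8.08 + 20.0 + 3.13 + 4.98 + 15.9 = 52.09 MΩ.
R_{R1..R4} = 8.08 + 20.0 + 3.13 + 4.98 = 36.19 MΩ.
By the voltage-divider rule, V = 33.1 × 36.19/52.09 = 23.00 V.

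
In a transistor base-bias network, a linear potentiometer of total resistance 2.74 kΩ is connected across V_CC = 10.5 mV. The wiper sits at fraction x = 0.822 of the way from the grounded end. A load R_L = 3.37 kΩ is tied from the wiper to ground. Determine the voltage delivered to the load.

V_out ≈ 7.71 mV

Split the track: R_lower = x·R_p = 2.252 kΩ, R_upper = (1−x)·R_p = 0.4877 kΩ.
R_L loads the lower segment: effective lower R = 1.350 kΩ.
Loaded-divider output: V_out = 10.5 × 0.7346 = 7.713 mV.
(Unloaded: V_out = x·V_CC = 8.63 mV.)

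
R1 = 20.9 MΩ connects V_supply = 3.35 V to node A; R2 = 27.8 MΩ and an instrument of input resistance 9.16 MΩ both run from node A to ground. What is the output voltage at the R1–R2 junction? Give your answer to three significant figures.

V_out ≈ 0.831 V

R2 ‖ R_L = (27.8 × 9.16)/(27.8 + 9.16) = 6.890 MΩ.
Now apply the divider: V_out = 3.35 × 0.2479 = 0.8306 V.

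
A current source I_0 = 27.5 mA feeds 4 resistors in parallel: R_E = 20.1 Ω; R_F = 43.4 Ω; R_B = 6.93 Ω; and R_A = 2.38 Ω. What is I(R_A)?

Total conductance ΣG = 1/20.1 + 1/43.4 + 1/6.93 + 1/2.38 = 0.6373 (units of 1/Ω).
R_A takes the fraction G_k/ΣG = 0.4202/0.6373 = 0.6593, so I = 27.5 × 0.6593 = 18.13 mA.

I ≈ 18.1 mA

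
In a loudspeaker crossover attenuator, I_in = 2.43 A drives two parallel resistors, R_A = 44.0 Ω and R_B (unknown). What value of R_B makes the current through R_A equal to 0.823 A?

Two-branch current divider: I_A = I_in · R_B/(R_A + R_B).
0.823/2.43 = R_B/(R_A + R_B) → R_B = R_A · (0.3387)/(1 − 0.3387) = 44.0 × 0.5121 = 22.53 Ω.

R_B ≈ 22.5 Ω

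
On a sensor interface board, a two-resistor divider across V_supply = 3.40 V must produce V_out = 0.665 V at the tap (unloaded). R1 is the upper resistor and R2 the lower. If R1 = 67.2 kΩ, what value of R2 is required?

The divider ratio is R2/(R1+R2) = 0.665/3.40 = 0.1956.
So R2 = R1 · V_out/(V_supply − V_out) = 67.2 × 0.665/(3.40 − 0.665) = 67.2 × 0.2431 = 16.34 kΩ.

R2 ≈ 16.3 kΩ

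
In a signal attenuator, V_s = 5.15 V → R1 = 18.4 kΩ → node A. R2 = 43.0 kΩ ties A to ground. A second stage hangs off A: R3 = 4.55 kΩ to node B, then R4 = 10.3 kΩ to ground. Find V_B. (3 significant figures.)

V_B ≈ 1.34 V

The second stage (R3 + R4 = 14.85 kΩ) loads node A in parallel with R2.
R2 ‖ (R3+R4) = 11.04 kΩ.
V_A = 5.15 × 11.04/(18.4 + 11.04) = 1.931 V.
Stage 2 is unloaded, so V_B = V_A · R4/(R3+R4) = 1.931 × 10.3/14.85 = 1.339 V.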